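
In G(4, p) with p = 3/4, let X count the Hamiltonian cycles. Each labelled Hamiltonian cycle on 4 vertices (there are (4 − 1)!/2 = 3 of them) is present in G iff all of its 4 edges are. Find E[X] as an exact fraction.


K_4 has (4 − 1)!/2 = 3 labelled Hamiltonian cycles.
For each such Hamiltonian cycle H, let X_H = 1 if all 4 edges of H are present in G. Then P[X_H = 1] = p^{4} = (3/4)^{4} = 81/256.
Summing the indicators: E[X] = Σ_H E[X_H] = 3 · p^{4} = 3 · 81/256 = 243/256.
Numerically: E[X] ≈ 0.9492.

E[X] = 3 · (3/4)^{4} = 243/256 ≈ 0.9492.


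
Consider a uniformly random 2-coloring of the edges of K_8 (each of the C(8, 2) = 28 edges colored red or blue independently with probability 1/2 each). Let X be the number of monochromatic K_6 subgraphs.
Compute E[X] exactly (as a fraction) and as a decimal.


Let X = Σ_S X_S over the C(8, 6) = 28 subsets S of size 6, where X_S = 1 if the K_6 on S is monochromatic.
For a fixed S, the K_6 on S has C(6, 2) = 15 edges. P[all 15 edges red] = (1/2)^15, and likewise for blue, so P[monochromatic] = 2·(1/2)^15 = 2^{1 − 15} = 1/16384.
By linearity: E[X] = C(8, 6) · 2^{1 − 15} = 28 · 1/16384 = 7/4096.
Numerically: E[X] ≈ 0.002.

E[X] = C(8,6)·2^(1−C(6,2)) = 7/4096 ≈ 0.002.


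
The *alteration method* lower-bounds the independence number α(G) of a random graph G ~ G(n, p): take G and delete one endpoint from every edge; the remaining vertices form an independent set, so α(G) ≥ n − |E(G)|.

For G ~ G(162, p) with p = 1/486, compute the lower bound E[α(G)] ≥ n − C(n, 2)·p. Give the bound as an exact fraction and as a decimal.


E[|E(G)|] = C(162, 2)·p = 13041 · (1/486) = 161/6.
E[α(G)] ≥ n − E[|E(G)|] = 162 − 161/6 = 811/6.
Numerically: ≈ 135.1667.
(This is only a lower bound; the true E[α(G)] may be larger.)

E[α(G)] ≥ 811/6 ≈ 135.1667.


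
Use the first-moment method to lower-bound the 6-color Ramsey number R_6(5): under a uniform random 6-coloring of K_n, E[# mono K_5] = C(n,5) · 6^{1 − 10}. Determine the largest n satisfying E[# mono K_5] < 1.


We need C(n, 5) · 6^{1 − 10} < 1, i.e. C(n, 5) < 6^{10 − 1} = 10077696.
Check values of n near the boundary:
  n = 64: C(64, 5) = 7624512; 7624512 < 10077696? YES
  n = 65: C(65, 5) = 8259888; 8259888 < 10077696? YES
  n = 66: C(66, 5) = 8936928; 8936928 < 10077696? YES
  n = 67: C(67, 5) = 9657648; 9657648 < 10077696? YES
  n = 68: C(68, 5) = 10424128; 10424128 < 10077696? NO
  n = 69: C(69, 5) = 11238513; 11238513 < 10077696? NO
The largest n with C(n, 5) < 10077696 is n = 67 (where E[X] = 67067/69984 ≈ 0.9583190). Hence R_6(5) > 67, i.e. R_6(5) ≥ 68.

Largest n = 67; hence R_6(5) > 67.


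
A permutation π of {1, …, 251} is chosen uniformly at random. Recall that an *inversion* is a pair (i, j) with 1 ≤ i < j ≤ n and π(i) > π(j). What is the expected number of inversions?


Write X = Σ X_I over the C(251, 2) = 31375 pairs i < j, with X_I the indicator of one inversion.
There are 31375 indicators.
For each fixed pair i < j, the values π(i) and π(j) are two distinct elements of {1, …, 251} in uniformly random order; by symmetry P[π(i) > π(j)] = 1/2.
By linearity: E[X] = 31375 · (1/2) = C(251, 2) · (1/2) = 31375/2 = 31375/2 ≈ 15687.5000.

E[X] = 31375/2 = 15687.5000.


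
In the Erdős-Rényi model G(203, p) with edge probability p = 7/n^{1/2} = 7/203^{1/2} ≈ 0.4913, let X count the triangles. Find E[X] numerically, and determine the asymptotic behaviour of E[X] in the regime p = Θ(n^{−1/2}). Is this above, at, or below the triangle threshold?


Number of potential triangles: C(203, 3) = 1373701.
Each occurs with probability p³ ≈ (0.4913)³ ≈ 1.1859054e-01.
By linearity: E[X] = C(203, 3)·p³ ≈ 1373701 · 1.1859054e-01 ≈ 162907.94960.
Since α = 1/2 < 1, p = c/n^{1/2} ≫ 1/n is above the triangle threshold p ~ 1/n. Asymptotically E[X] ~ (c³/6)·n^{3(1−α)} = (7³/6)·n^{1.5} → ∞; triangles are abundant w.h.p.

E[X] ≈ 162907.94960; in regime p = Θ(1/n^{1/2}) E[X] diverges (above the triangle threshold p ~ 1/n).


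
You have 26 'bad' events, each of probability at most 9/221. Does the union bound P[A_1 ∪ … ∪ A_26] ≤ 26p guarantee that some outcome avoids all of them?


Union bound: P[∪_{i=1}^{26} A_i] ≤ Σ_i P[A_i] ≤ 26·p = 26·(9/221) = 18/17.
Numerically: 18/17 ≈ 1.0588235.
Is 18/17 < 1? NO.
Since the bound 18/17 is ≥ 1, the union bound is uninformative here; it does NOT by itself certify existence.

26·p = 18/17 ≈ 1.0588235; existence NOT certified by the union bound.


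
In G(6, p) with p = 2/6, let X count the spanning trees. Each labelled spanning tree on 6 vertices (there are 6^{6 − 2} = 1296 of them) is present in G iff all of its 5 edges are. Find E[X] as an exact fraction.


K_6 has 6^{6 − 2} = 1296 labelled spanning trees.
For each such spanning tree H, let X_H = 1 if all 5 edges of H are present in G. Then P[X_H = 1] = p^{5} = (1/3)^{5} = 1/243.
By linearity of expectation: E[X] = Σ_H E[X_H] = 1296 · p^{5} = 1296 · 1/243 = 16/3.
Numerically: E[X] ≈ 5.33333.

E[X] = 1296 · (1/3)^{5} = 16/3 ≈ 5.33333.


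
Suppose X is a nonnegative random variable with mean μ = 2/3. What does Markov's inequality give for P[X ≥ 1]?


μ = E[X] = 2/3, a = 1.
Markov: P[X ≥ 1] ≤ μ/a = (2/3)/1 = 2/3.
Numerically: ≈ 0.667.
(Since a = 1 > μ = 0.667, the bound 2/3 is < 1 and informative.)

P[X ≥ 1] ≤ 2/3 ≈ 0.667.


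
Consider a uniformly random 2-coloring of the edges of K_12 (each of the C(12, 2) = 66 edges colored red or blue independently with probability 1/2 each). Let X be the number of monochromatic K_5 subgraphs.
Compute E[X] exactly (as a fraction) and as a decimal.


Let X = Σ_S X_S over the C(12, 5) = 792 subsets S of size 5, where X_S = 1 if the K_5 on S is monochromatic.
For a fixed S, the K_5 on S has C(5, 2) = 10 edges. P[all 10 edges red] = (1/2)^10, and likewise for blue, so P[monochromatic] = 2·(1/2)^10 = 2^{1 − 10} = 1/512.
By linearity: E[X] = C(12, 5) · 2^{1 − 10} = 792 · 1/512 = 99/64.
Numerically: E[X] ≈ 1.546875.

E[X] = C(12,5)·2^(1−C(5,2)) = 99/64 ≈ 1.546875.


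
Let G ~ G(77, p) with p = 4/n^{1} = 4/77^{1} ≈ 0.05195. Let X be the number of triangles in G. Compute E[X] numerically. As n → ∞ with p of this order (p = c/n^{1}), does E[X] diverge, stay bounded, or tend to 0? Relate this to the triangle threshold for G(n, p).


Number of potential triangles: C(77, 3) = 73150.
Each occurs with probability p³ ≈ (0.05195)³ ≈ 1.401870e-04.
By linearity: E[X] = C(77, 3)·p³ ≈ 73150 · 1.401870e-04 ≈ 10.2547.
Here α = 1, so p = 4/n is exactly at the triangle threshold p ~ 1/n. Asymptotically E[X] → c³/6 = 4³/6 = 32/3 ≈ 10.6667, a bounded constant. In this regime the triangle count is asymptotically Poisson(c³/6).

E[X] ≈ 10.2547; in regime p = Θ(1/n^{1}) E[X] stays bounded (at the triangle threshold p ~ 1/n).


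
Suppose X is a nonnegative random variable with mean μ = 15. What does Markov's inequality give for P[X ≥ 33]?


μ = E[X] = 15, a = 33.
Markov: P[X ≥ 33] ≤ μ/a = (15)/33 = 5/11.
Numerically: ≈ 0.454545.
(Since a = 33 > μ = 15.000000, the bound 5/11 is < 1 and informative.)

P[X ≥ 33] ≤ 5/11 ≈ 0.454545.


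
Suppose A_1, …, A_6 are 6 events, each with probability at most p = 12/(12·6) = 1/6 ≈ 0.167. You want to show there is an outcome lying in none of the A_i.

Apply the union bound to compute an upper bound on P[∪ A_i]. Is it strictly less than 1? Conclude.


Union bound: P[∪_{i=1}^{6} A_i] ≤ Σ_i P[A_i] ≤ 6·p = 6·(1/6) = 1.
Numerically: 1 ≈ 1.000.
Is 1 < 1? NO.
Since the bound 1 is ≥ 1, the union bound is uninformative here; it does NOT by itself certify existence.

6·p = 1 ≈ 1.000; existence NOT certified by the union bound.


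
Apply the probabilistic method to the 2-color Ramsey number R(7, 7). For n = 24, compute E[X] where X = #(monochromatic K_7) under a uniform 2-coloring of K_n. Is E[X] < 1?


E[X] = C(24, 7) · 2^{1 − 21} = 346104 · 2^{−20} = 346104/1048576.
As a reduced fraction: E[X] = 43263/131072 ≈ 0.330.
Is E[X] < 1? YES.
Since E[X] < 1, there exists a 2-coloring of K_{24} with no monochromatic K_7; hence R(7, 7) > 24.

E[X] = 43263/131072 ≈ 0.330; E[X] < 1, so R(7, 7) > 24.


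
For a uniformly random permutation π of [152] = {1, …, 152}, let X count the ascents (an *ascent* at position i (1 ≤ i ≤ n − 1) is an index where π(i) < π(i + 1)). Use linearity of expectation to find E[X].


Write X = Σ X_I over i = 1, …, 151, with X_I the indicator of one ascent.
There are 151 indicators.
For each fixed i, the pair (π(i), π(i+1)) is a uniformly random ordered pair of distinct values from {1, …, 152}; by symmetry P[π(i) < π(i+1)] = 1/2.
By linearity: E[X] = 151 · (1/2) = (152 − 1) · (1/2) = 151/2 ≈ 75.50000.

E[X] = 151/2 = 75.50000.


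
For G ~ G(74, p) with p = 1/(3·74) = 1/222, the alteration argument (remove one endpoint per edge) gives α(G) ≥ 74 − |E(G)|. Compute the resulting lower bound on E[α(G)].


E[|E(G)|] = C(74, 2)·p = 2701 · (1/222) = 73/6.
E[α(G)] ≥ n − E[|E(G)|] = 74 − 73/6 = 371/6.
Numerically: ≈ 61.8333.
(This is only a lower bound; the true E[α(G)] may be larger.)

E[α(G)] ≥ 371/6 ≈ 61.8333.


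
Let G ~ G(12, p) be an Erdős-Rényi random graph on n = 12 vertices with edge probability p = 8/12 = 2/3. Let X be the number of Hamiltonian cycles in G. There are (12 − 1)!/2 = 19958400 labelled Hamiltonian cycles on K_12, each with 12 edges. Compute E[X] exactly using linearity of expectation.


K_12 has (12 − 1)!/2 = 19958400 labelled Hamiltonian cycles.
For each such Hamiltonian cycle H, let X_H = 1 if all 12 edges of H are present in G. Then P[X_H = 1] = p^{12} = (2/3)^{12} = 4096/531441.
By linearity: E[X] = Σ_H E[X_H] = 19958400 · p^{12} = 19958400 · 4096/531441 = 1009254400/6561.
Numerically: E[X] ≈ 1.54e+05.

E[X] = 19958400 · (2/3)^{12} = 1009254400/6561 ≈ 1.54e+05.


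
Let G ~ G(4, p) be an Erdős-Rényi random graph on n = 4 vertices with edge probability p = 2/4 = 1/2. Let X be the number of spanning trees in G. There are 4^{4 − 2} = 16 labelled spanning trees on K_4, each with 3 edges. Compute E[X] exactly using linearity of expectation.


K_4 has 4^{4 − 2} = 16 labelled spanning trees.
For each such spanning tree H, let X_H = 1 if all 3 edges of H are present in G. Then P[X_H = 1] = p^{3} = (1/2)^{3} = 1/8.
By linearity of expectation: E[X] = Σ_H E[X_H] = 16 · p^{3} = 16 · 1/8 = 2.
Numerically: E[X] ≈ 2.

E[X] = 16 · (1/2)^{3} = 2 ≈ 2.


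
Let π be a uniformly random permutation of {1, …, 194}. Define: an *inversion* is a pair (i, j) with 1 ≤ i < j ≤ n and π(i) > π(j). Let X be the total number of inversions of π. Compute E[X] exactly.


Write X = Σ X_I over the C(194, 2) = 18721 pairs i < j, with X_I the indicator of one inversion.
There are 18721 indicators.
For each fixed pair i < j, the values π(i) and π(j) are two distinct elements of {1, …, 194} in uniformly random order; by symmetry P[π(i) > π(j)] = 1/2.
By linearity: E[X] = 18721 · (1/2) = C(194, 2) · (1/2) = 18721/2 = 18721/2 ≈ 9360.500000.

E[X] = 18721/2 = 9360.500000.


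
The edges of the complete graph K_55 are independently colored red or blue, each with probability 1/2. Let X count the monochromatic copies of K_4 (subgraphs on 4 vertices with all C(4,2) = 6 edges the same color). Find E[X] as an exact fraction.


Let X = Σ_S X_S over the C(55, 4) = 341055 subsets S of size 4, where X_S = 1 if the K_4 on S is monochromatic.
For a fixed S, the K_4 on S has C(4, 2) = 6 edges. P[all 6 edges red] = (1/2)^6, and likewise for blue, so P[monochromatic] = 2·(1/2)^6 = 2^{1 − 6} = 1/32.
By linearity: E[X] = C(55, 4) · 2^{1 − 6} = 341055 · 1/32 = 341055/32.
Numerically: E[X] ≈ 10657.968750.

E[X] = C(55,4)·2^(1−C(4,2)) = 341055/32 ≈ 10657.968750.


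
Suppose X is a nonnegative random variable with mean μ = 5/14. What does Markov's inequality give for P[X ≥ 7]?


μ = E[X] = 5/14, a = 7.
Markov: P[X ≥ 7] ≤ μ/a = (5/14)/7 = 5/98.
Numerically: ≈ 0.0510.
(Since a = 7 > μ = 0.3571, the bound 5/98 is < 1 and informative.)

P[X ≥ 7] ≤ 5/98 ≈ 0.0510.


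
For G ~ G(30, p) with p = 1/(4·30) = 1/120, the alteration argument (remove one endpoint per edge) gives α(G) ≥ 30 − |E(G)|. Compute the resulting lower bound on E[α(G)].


E[|E(G)|] = C(30, 2)·p = 435 · (1/120) = 29/8.
E[α(G)] ≥ n − E[|E(G)|] = 30 − 29/8 = 211/8.
Numerically: ≈ 26.37500.
(This is only a lower bound; the true E[α(G)] may be larger.)

E[α(G)] ≥ 211/8 ≈ 26.37500.


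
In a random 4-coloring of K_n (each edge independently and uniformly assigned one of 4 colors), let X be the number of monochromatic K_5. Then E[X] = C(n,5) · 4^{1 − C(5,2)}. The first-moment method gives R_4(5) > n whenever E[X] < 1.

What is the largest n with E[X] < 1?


We need C(n, 5) · 4^{1 − 10} < 1, i.e. C(n, 5) < 4^{10 − 1} = 262144.
Check values of n near the boundary:
  n = 28: C(28, 5) = 98280; 98280 < 262144? YES
  n = 29: C(29, 5) = 118755; 118755 < 262144? YES
  n = 30: C(30, 5) = 142506; 142506 < 262144? YES
  n = 31: C(31, 5) = 169911; 169911 < 262144? YES
  n = 32: C(32, 5) = 201376; 201376 < 262144? YES
  n = 33: C(33, 5) = 237336; 237336 < 262144? YES
  n = 34: C(34, 5) = 278256; 278256 < 262144? NO
The largest n with C(n, 5) < 262144 is n = 33 (where E[X] = 29667/32768 ≈ 0.9054). Hence R_4(5) > 33, i.e. R_4(5) ≥ 34.

Largest n = 33; hence R_4(5) > 33.


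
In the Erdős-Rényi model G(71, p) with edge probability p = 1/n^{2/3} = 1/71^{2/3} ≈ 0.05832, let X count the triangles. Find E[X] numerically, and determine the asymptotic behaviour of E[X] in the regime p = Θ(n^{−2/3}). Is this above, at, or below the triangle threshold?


Number of potential triangles: C(71, 3) = 57155.
Each occurs with probability p³ ≈ (0.05832)³ ≈ 1.983733e-04.
By linearity: E[X] = C(71, 3)·p³ ≈ 57155 · 1.983733e-04 ≈ 11.3380.
Since α = 2/3 < 1, p = c/n^{2/3} ≫ 1/n is above the triangle threshold p ~ 1/n. Asymptotically E[X] ~ (c³/6)·n^{3(1−α)} = (1³/6)·n^{1} → ∞; triangles are abundant w.h.p.

E[X] ≈ 11.3380; in regime p = Θ(1/n^{2/3}) E[X] diverges (above the triangle threshold p ~ 1/n).


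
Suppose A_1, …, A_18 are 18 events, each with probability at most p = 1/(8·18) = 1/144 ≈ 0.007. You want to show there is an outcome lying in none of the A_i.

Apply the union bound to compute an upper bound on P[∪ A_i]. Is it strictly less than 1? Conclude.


Union bound: P[∪_{i=1}^{18} A_i] ≤ Σ_i P[A_i] ≤ 18·p = 18·(1/144) = 1/8.
Numerically: 1/8 ≈ 0.125.
Is 1/8 < 1? YES.
Since P[∪ A_i] ≤ 1/8 < 1, the complement has P[∩ A_i^c] ≥ 1 − 1/8 = 7/8 > 0, so some outcome avoids every A_i.

18·p = 1/8 ≈ 0.125; existence CERTIFIED by the union bound.


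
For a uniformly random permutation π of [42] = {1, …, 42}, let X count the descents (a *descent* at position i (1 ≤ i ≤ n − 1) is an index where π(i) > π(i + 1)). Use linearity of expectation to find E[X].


Write X = Σ X_I over i = 1, …, 41, with X_I the indicator of one descent.
There are 41 indicators.
For each fixed i, the pair (π(i), π(i+1)) is a uniformly random ordered pair of distinct values from {1, …, 42}; by symmetry P[π(i) > π(i+1)] = 1/2.
By linearity: E[X] = 41 · (1/2) = (42 − 1) · (1/2) = 41/2 ≈ 20.500.

E[X] = 41/2 = 20.500.


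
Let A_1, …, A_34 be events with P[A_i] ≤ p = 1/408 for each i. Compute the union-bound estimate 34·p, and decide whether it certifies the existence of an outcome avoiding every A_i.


Union bound: P[∪_{i=1}^{34} A_i] ≤ Σ_i P[A_i] ≤ 34·p = 34·(1/408) = 1/12.
Numerically: 1/12 ≈ 0.083.
Is 1/12 < 1? YES.
Since P[∪ A_i] ≤ 1/12 < 1, the complement has P[∩ A_i^c] ≥ 1 − 1/12 = 11/12 > 0, so some outcome avoids every A_i.

34·p = 1/12 ≈ 0.083; existence CERTIFIED by the union bound.


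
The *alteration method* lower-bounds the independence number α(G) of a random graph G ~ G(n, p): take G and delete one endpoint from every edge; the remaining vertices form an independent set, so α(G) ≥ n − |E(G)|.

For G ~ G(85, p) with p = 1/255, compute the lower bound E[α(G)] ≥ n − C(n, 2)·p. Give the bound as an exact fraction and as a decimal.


E[|E(G)|] = C(85, 2)·p = 3570 · (1/255) = 14.
E[α(G)] ≥ n − E[|E(G)|] = 85 − 14 = 71.
Numerically: ≈ 71.000.
(This is only a lower bound; the true E[α(G)] may be larger.)

E[α(G)] ≥ 71 ≈ 71.000.


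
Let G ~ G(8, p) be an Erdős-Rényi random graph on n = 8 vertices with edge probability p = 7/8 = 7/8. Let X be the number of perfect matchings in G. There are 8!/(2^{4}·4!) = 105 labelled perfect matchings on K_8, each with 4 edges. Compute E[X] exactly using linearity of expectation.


K_8 has 8!/(2^{4}·4!) = 105 labelled perfect matchings.
For each such perfect matching H, let X_H = 1 if all 4 edges of H are present in G. Then P[X_H = 1] = p^{4} = (7/8)^{4} = 2401/4096.
By linearity: E[X] = Σ_H E[X_H] = 105 · p^{4} = 105 · 2401/4096 = 252105/4096.
Numerically: E[X] ≈ 61.5491.

E[X] = 105 · (7/8)^{4} = 252105/4096 ≈ 61.5491.


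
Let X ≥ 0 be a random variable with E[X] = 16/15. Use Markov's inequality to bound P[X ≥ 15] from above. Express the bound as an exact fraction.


μ = E[X] = 16/15, a = 15.
Markov: P[X ≥ 15] ≤ μ/a = (16/15)/15 = 16/225.
Numerically: ≈ 0.071111.
(Since a = 15 > μ = 1.066667, the bound 16/225 is < 1 and informative.)

P[X ≥ 15] ≤ 16/225 ≈ 0.071111.


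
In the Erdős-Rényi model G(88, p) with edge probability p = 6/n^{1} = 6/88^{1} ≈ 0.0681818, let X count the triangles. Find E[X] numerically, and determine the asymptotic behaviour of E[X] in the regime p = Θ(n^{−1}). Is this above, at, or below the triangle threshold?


Number of potential triangles: C(88, 3) = 109736.
Each occurs with probability p³ ≈ (0.0681818)³ ≈ 3.16960932e-04.
By linearity: E[X] = C(88, 3)·p³ ≈ 109736 · 3.16960932e-04 ≈ 34.782025.
Here α = 1, so p = 6/n is exactly at the triangle threshold p ~ 1/n. Asymptotically E[X] → c³/6 = 6³/6 = 36 ≈ 36.000000, a bounded constant. In this regime the triangle count is asymptotically Poisson(c³/6).

E[X] ≈ 34.782025; in regime p = Θ(1/n^{1}) E[X] stays bounded (at the triangle threshold p ~ 1/n).


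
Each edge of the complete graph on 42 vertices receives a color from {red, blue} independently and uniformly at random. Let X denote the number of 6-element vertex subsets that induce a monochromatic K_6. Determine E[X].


Let X = Σ_S X_S over the C(42, 6) = 5245786 subsets S of size 6, where X_S = 1 if the K_6 on S is monochromatic.
For a fixed S, the K_6 on S has C(6, 2) = 15 edges. P[all 15 edges red] = (1/2)^15, and likewise for blue, so P[monochromatic] = 2·(1/2)^15 = 2^{1 − 15} = 1/16384.
Summing: E[X] = C(42, 6) · 2^{1 − 15} = 5245786 · 1/16384 = 2622893/8192.
Numerically: E[X] ≈ 320.17737.

E[X] = C(42,6)·2^(1−C(6,2)) = 2622893/8192 ≈ 320.17737.


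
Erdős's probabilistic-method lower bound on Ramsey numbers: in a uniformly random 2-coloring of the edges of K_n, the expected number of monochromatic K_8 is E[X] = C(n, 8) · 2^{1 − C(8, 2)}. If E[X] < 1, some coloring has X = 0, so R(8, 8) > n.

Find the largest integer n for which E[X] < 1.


We need C(n, 8) · 2^{1 − 28} < 1, i.e. C(n, 8) < 2^{28 − 1} = 134217728.
Check values of n near the boundary:
  n = 36: C(36, 8) = 30260340; 30260340 < 134217728? YES
  n = 37: C(37, 8) = 38608020; 38608020 < 134217728? YES
  n = 38: C(38, 8) = 48903492; 48903492 < 134217728? YES
  n = 39: C(39, 8) = 61523748; 61523748 < 134217728? YES
  n = 40: C(40, 8) = 76904685; 76904685 < 134217728? YES
  n = 41: C(41, 8) = 95548245; 95548245 < 134217728? YES
  n = 42: C(42, 8) = 118030185; 118030185 < 134217728? YES
  n = 43: C(43, 8) = 145008513; 145008513 < 134217728? NO
The largest n with C(n, 8) < 134217728 is n = 42 (where E[X] = 118030185/134217728 ≈ 0.8793934). Hence R(8, 8) > 42, i.e. R(8, 8) ≥ 43.

Largest n = 42; hence R(8, 8) > 42.


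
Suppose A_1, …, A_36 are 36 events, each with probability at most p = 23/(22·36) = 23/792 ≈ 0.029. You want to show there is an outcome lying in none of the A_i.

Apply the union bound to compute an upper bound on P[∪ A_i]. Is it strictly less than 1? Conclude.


Union bound: P[∪_{i=1}^{36} A_i] ≤ Σ_i P[A_i] ≤ 36·p = 36·(23/792) = 23/22.
Numerically: 23/22 ≈ 1.045.
Is 23/22 < 1? NO.
Since the bound 23/22 is ≥ 1, the union bound is uninformative here; it does NOT by itself certify existence.

36·p = 23/22 ≈ 1.045; existence NOT certified by the union bound.


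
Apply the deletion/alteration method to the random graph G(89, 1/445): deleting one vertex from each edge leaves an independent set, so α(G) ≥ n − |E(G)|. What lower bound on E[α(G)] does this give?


E[|E(G)|] = C(89, 2)·p = 3916 · (1/445) = 44/5.
E[α(G)] ≥ n − E[|E(G)|] = 89 − 44/5 = 401/5.
Numerically: ≈ 80.200000.
(This is only a lower bound; the true E[α(G)] may be larger.)

E[α(G)] ≥ 401/5 ≈ 80.200000.


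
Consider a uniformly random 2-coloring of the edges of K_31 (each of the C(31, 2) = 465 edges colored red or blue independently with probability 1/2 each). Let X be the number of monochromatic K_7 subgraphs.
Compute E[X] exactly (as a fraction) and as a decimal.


Let X = Σ_S X_S over the C(31, 7) = 2629575 subsets S of size 7, where X_S = 1 if the K_7 on S is monochromatic.
For a fixed S, the K_7 on S has C(7, 2) = 21 edges. P[all 21 edges red] = (1/2)^21, and likewise for blue, so P[monochromatic] = 2·(1/2)^21 = 2^{1 − 21} = 1/1048576.
By linearity of expectation: E[X] = C(31, 7) · 2^{1 − 21} = 2629575 · 1/1048576 = 2629575/1048576.
Numerically: E[X] ≈ 2.50776.

E[X] = C(31,7)·2^(1−C(7,2)) = 2629575/1048576 ≈ 2.50776.


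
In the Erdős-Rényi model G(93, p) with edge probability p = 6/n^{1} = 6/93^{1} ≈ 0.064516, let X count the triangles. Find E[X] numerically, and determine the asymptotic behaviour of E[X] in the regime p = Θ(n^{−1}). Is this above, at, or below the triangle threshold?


Number of potential triangles: C(93, 3) = 129766.
Each occurs with probability p³ ≈ (0.064516)³ ≈ 2.6853748e-04.
By linearity: E[X] = C(93, 3)·p³ ≈ 129766 · 2.6853748e-04 ≈ 34.84703.
Here α = 1, so p = 6/n is exactly at the triangle threshold p ~ 1/n. Asymptotically E[X] → c³/6 = 6³/6 = 36 ≈ 36.00000, a bounded constant. In this regime the triangle count is asymptotically Poisson(c³/6).

E[X] ≈ 34.84703; in regime p = Θ(1/n^{1}) E[X] stays bounded (at the triangle threshold p ~ 1/n).


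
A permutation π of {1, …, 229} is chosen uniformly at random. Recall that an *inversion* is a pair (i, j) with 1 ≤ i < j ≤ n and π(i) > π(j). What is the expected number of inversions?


Write X = Σ X_I over the C(229, 2) = 26106 pairs i < j, with X_I the indicator of one inversion.
There are 26106 indicators.
For each fixed pair i < j, the values π(i) and π(j) are two distinct elements of {1, …, 229} in uniformly random order; by symmetry P[π(i) > π(j)] = 1/2.
By linearity: E[X] = 26106 · (1/2) = C(229, 2) · (1/2) = 26106/2 = 13053 ≈ 13053.00000.

E[X] = 13053 = 13053.00000.


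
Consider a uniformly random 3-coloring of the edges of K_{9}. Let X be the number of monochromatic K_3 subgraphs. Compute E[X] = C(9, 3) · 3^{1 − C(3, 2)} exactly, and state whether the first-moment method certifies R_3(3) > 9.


E[X] = C(9, 3) · 3^{1 − 3} = 84 · 3^{−2} = 84/9.
As a reduced fraction: E[X] = 28/3 ≈ 9.333333.
Is E[X] < 1? NO.
Since E[X] ≥ 1, the first-moment bound is inconclusive at n = 9; it does NOT by itself certify R_3(3) > 9.

E[X] = 28/3 ≈ 9.333333; E[X] ≥ 1; first-moment method inconclusive here.


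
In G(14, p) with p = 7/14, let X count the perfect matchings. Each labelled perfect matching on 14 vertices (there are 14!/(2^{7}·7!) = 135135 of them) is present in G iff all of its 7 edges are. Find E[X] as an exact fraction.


K_14 has 14!/(2^{7}·7!) = 135135 labelled perfect matchings.
For each such perfect matching H, let X_H = 1 if all 7 edges of H are present in G. Then P[X_H = 1] = p^{7} = (1/2)^{7} = 1/128.
Summing the indicators: E[X] = Σ_H E[X_H] = 135135 · p^{7} = 135135 · 1/128 = 135135/128.
Numerically: E[X] ≈ 1056.

E[X] = 135135 · (1/2)^{7} = 135135/128 ≈ 1056.


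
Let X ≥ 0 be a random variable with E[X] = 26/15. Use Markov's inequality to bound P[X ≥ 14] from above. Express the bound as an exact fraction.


μ = E[X] = 26/15, a = 14.
Markov: P[X ≥ 14] ≤ μ/a = (26/15)/14 = 13/105.
Numerically: ≈ 0.124.
(Since a = 14 > μ = 1.733, the bound 13/105 is < 1 and informative.)

P[X ≥ 14] ≤ 13/105 ≈ 0.124.


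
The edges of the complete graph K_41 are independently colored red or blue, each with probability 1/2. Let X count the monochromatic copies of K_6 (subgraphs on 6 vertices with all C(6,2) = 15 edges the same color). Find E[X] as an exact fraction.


Let X = Σ_S X_S over the C(41, 6) = 4496388 subsets S of size 6, where X_S = 1 if the K_6 on S is monochromatic.
For a fixed S, the K_6 on S has C(6, 2) = 15 edges. P[all 15 edges red] = (1/2)^15, and likewise for blue, so P[monochromatic] = 2·(1/2)^15 = 2^{1 − 15} = 1/16384.
By linearity: E[X] = C(41, 6) · 2^{1 − 15} = 4496388 · 1/16384 = 1124097/4096.
Numerically: E[X] ≈ 274.43774.

E[X] = C(41,6)·2^(1−C(6,2)) = 1124097/4096 ≈ 274.43774.


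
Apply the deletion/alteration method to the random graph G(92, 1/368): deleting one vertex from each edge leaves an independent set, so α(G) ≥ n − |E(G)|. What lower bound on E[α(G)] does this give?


E[|E(G)|] = C(92, 2)·p = 4186 · (1/368) = 91/8.
E[α(G)] ≥ n − E[|E(G)|] = 92 − 91/8 = 645/8.
Numerically: ≈ 80.625000.
(This is only a lower bound; the true E[α(G)] may be larger.)

E[α(G)] ≥ 645/8 ≈ 80.625000.


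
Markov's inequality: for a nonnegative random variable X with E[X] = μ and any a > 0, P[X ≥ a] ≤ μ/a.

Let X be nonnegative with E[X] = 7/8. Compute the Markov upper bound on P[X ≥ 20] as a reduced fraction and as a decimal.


μ = E[X] = 7/8, a = 20.
Markov: P[X ≥ 20] ≤ μ/a = (7/8)/20 = 7/160.
Numerically: ≈ 0.0437.
(Since a = 20 > μ = 0.8750, the bound 7/160 is < 1 and informative.)

P[X ≥ 20] ≤ 7/160 ≈ 0.0437.


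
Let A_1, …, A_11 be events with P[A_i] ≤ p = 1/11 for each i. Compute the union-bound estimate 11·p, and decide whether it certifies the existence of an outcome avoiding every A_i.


Union bound: P[∪_{i=1}^{11} A_i] ≤ Σ_i P[A_i] ≤ 11·p = 11·(1/11) = 1.
Numerically: 1 ≈ 1.000.
Is 1 < 1? NO.
Since the bound 1 is ≥ 1, the union bound is uninformative here; it does NOT by itself certify existence.

11·p = 1 ≈ 1.000; existence NOT certified by the union bound.


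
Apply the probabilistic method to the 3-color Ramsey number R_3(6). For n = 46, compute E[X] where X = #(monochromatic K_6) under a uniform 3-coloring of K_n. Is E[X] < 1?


E[X] = C(46, 6) · 3^{1 − 15} = 9366819 · 3^{−14} = 9366819/4782969.
As a reduced fraction: E[X] = 3122273/1594323 ≈ 1.958.
Is E[X] < 1? NO.
Since E[X] ≥ 1, the first-moment bound is inconclusive at n = 46; it does NOT by itself certify R_3(6) > 46.

E[X] = 3122273/1594323 ≈ 1.958; E[X] ≥ 1; first-moment method inconclusive here.


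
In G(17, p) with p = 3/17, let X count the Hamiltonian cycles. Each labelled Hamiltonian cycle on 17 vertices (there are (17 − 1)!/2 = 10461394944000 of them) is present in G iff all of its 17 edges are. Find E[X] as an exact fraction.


K_17 has (17 − 1)!/2 = 10461394944000 labelled Hamiltonian cycles.
For each such Hamiltonian cycle H, let X_H = 1 if all 17 edges of H are present in G. Then P[X_H = 1] = p^{17} = (3/17)^{17} = 129140163/827240261886336764177.
By linearity: E[X] = Σ_H E[X_H] = 10461394944000 · p^{17} = 10461394944000 · 129140163/827240261886336764177 = 1350986248275535872000/827240261886336764177.
Numerically: E[X] ≈ 1.63.

E[X] = 10461394944000 · (3/17)^{17} = 1350986248275535872000/827240261886336764177 ≈ 1.63.


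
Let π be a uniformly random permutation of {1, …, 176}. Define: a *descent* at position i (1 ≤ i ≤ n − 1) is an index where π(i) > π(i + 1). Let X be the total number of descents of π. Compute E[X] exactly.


Write X = Σ X_I over i = 1, …, 175, with X_I the indicator of one descent.
There are 175 indicators.
For each fixed i, the pair (π(i), π(i+1)) is a uniformly random ordered pair of distinct values from {1, …, 176}; by symmetry P[π(i) > π(i+1)] = 1/2.
By linearity: E[X] = 175 · (1/2) = (176 − 1) · (1/2) = 175/2 ≈ 87.500.

E[X] = 175/2 = 87.500.


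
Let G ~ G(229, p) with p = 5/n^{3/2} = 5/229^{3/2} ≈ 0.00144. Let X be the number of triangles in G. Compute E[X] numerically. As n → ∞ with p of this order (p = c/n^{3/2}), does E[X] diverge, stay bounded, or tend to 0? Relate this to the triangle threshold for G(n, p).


Number of potential triangles: C(229, 3) = 1975354.
Each occurs with probability p³ ≈ (0.00144)³ ≈ 3.00366e-09.
By linearity: E[X] = C(229, 3)·p³ ≈ 1975354 · 3.00366e-09 ≈ 0.006.
Since α = 3/2 > 1, p = c/n^{3/2} = o(1/n) is below the triangle threshold p ~ 1/n. Asymptotically E[X] ~ (c³/6)·n^{3(1−α)} = (5³/6)·n^{-1.5} → 0, so by Markov's inequality G has no triangles w.h.p.

E[X] ≈ 0.006; in regime p = Θ(1/n^{3/2}) E[X] tends to 0 (below the triangle threshold p ~ 1/n).


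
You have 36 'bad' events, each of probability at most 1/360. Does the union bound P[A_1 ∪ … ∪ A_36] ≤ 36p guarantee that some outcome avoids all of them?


Union bound: P[∪_{i=1}^{36} A_i] ≤ Σ_i P[A_i] ≤ 36·p = 36·(1/360) = 1/10.
Numerically: 1/10 ≈ 0.10000.
Is 1/10 < 1? YES.
Since P[∪ A_i] ≤ 1/10 < 1, the complement has P[∩ A_i^c] ≥ 1 − 1/10 = 9/10 > 0, so some outcome avoids every A_i.

36·p = 1/10 ≈ 0.10000; existence CERTIFIED by the union bound.


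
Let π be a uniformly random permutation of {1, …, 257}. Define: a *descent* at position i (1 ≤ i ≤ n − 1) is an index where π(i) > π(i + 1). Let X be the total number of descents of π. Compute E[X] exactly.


Write X = Σ X_I over i = 1, …, 256, with X_I the indicator of one descent.
There are 256 indicators.
For each fixed i, the pair (π(i), π(i+1)) is a uniformly random ordered pair of distinct values from {1, …, 257}; by symmetry P[π(i) > π(i+1)] = 1/2.
By linearity: E[X] = 256 · (1/2) = (257 − 1) · (1/2) = 128 ≈ 128.000.

E[X] = 128 = 128.000.


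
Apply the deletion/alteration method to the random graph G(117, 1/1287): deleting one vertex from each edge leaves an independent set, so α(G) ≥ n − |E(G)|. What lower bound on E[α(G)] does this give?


E[|E(G)|] = C(117, 2)·p = 6786 · (1/1287) = 58/11.
E[α(G)] ≥ n − E[|E(G)|] = 117 − 58/11 = 1229/11.
Numerically: ≈ 111.72727.
(This is only a lower bound; the true E[α(G)] may be larger.)

E[α(G)] ≥ 1229/11 ≈ 111.72727.


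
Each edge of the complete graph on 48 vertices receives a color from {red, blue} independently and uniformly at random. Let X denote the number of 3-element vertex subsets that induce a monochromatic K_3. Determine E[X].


Let X = Σ_S X_S over the C(48, 3) = 17296 subsets S of size 3, where X_S = 1 if the K_3 on S is monochromatic.
For a fixed S, the K_3 on S has C(3, 2) = 3 edges. P[all 3 edges red] = (1/2)^3, and likewise for blue, so P[monochromatic] = 2·(1/2)^3 = 2^{1 − 3} = 1/4.
Summing: E[X] = C(48, 3) · 2^{1 − 3} = 17296 · 1/4 = 4324.
Numerically: E[X] ≈ 4324.0000.

E[X] = C(48,3)·2^(1−C(3,2)) = 4324 ≈ 4324.0000.


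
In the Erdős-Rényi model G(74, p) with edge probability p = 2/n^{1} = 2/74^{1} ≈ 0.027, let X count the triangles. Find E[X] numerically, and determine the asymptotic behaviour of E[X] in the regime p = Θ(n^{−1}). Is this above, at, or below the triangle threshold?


Number of potential triangles: C(74, 3) = 64824.
Each occurs with probability p³ ≈ (0.027)³ ≈ 1.97422e-05.
By linearity: E[X] = C(74, 3)·p³ ≈ 64824 · 1.97422e-05 ≈ 1.280.
Here α = 1, so p = 2/n is exactly at the triangle threshold p ~ 1/n. Asymptotically E[X] → c³/6 = 2³/6 = 4/3 ≈ 1.333, a bounded constant. In this regime the triangle count is asymptotically Poisson(c³/6).

E[X] ≈ 1.280; in regime p = Θ(1/n^{1}) E[X] stays bounded (at the triangle threshold p ~ 1/n).


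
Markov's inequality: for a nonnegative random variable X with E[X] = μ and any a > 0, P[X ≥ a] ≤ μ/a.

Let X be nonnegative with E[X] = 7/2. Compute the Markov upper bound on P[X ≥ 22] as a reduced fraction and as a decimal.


μ = E[X] = 7/2, a = 22.
Markov: P[X ≥ 22] ≤ μ/a = (7/2)/22 = 7/44.
Numerically: ≈ 0.159091.
(Since a = 22 > μ = 3.500000, the bound 7/44 is < 1 and informative.)

P[X ≥ 22] ≤ 7/44 ≈ 0.159091.


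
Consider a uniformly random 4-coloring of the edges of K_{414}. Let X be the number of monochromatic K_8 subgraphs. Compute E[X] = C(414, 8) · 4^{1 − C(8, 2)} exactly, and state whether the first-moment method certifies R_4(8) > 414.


E[X] = C(414, 8) · 4^{1 − 28} = 19995425223496173 · 4^{−27} = 19995425223496173/18014398509481984.
As a reduced fraction: E[X] = 19995425223496173/18014398509481984 ≈ 1.1099691.
Is E[X] < 1? NO.
Since E[X] ≥ 1, the first-moment bound is inconclusive at n = 414; it does NOT by itself certify R_4(8) > 414.

E[X] = 19995425223496173/18014398509481984 ≈ 1.1099691; E[X] ≥ 1; first-moment method inconclusive here.


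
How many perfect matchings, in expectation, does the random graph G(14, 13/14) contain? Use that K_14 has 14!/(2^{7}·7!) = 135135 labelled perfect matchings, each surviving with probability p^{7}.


K_14 has 14!/(2^{7}·7!) = 135135 labelled perfect matchings.
For each such perfect matching H, let X_H = 1 if all 7 edges of H are present in G. Then P[X_H = 1] = p^{7} = (13/14)^{7} = 62748517/105413504.
By linearity: E[X] = Σ_H E[X_H] = 135135 · p^{7} = 135135 · 62748517/105413504 = 1211360120685/15059072.
Numerically: E[X] ≈ 80440.6.

E[X] = 135135 · (13/14)^{7} = 1211360120685/15059072 ≈ 80440.6.


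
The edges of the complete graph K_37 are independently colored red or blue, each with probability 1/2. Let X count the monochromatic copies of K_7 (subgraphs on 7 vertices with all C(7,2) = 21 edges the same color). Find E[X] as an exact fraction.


Let X = Σ_S X_S over the C(37, 7) = 10295472 subsets S of size 7, where X_S = 1 if the K_7 on S is monochromatic.
For a fixed S, the K_7 on S has C(7, 2) = 21 edges. P[all 21 edges red] = (1/2)^21, and likewise for blue, so P[monochromatic] = 2·(1/2)^21 = 2^{1 − 21} = 1/1048576.
By linearity of expectation: E[X] = C(37, 7) · 2^{1 − 21} = 10295472 · 1/1048576 = 643467/65536.
Numerically: E[X] ≈ 9.819.

E[X] = C(37,7)·2^(1−C(7,2)) = 643467/65536 ≈ 9.819.


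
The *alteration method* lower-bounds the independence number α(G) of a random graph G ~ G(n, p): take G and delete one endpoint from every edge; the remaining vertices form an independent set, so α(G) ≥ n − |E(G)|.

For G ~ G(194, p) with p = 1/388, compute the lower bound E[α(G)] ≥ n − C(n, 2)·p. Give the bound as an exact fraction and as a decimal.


E[|E(G)|] = C(194, 2)·p = 18721 · (1/388) = 193/4.
E[α(G)] ≥ n − E[|E(G)|] = 194 − 193/4 = 583/4.
Numerically: ≈ 145.75000.
(This is only a lower bound; the true E[α(G)] may be larger.)

E[α(G)] ≥ 583/4 ≈ 145.75000.


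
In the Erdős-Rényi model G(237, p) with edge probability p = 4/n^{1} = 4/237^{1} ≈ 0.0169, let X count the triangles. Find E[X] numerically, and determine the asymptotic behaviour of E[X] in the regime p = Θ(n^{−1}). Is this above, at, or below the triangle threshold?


Number of potential triangles: C(237, 3) = 2190670.
Each occurs with probability p³ ≈ (0.0169)³ ≈ 4.80767e-06.
By linearity: E[X] = C(237, 3)·p³ ≈ 2190670 · 4.80767e-06 ≈ 10.532.
Here α = 1, so p = 4/n is exactly at the triangle threshold p ~ 1/n. Asymptotically E[X] → c³/6 = 4³/6 = 32/3 ≈ 10.667, a bounded constant. In this regime the triangle count is asymptotically Poisson(c³/6).

E[X] ≈ 10.532; in regime p = Θ(1/n^{1}) E[X] stays bounded (at the triangle threshold p ~ 1/n).


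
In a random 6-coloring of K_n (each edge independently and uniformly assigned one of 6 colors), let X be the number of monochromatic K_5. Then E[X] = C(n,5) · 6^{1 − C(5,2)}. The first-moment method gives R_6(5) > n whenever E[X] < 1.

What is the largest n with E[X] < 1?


We need C(n, 5) · 6^{1 − 10} < 1, i.e. C(n, 5) < 6^{10 − 1} = 10077696.
Check values of n near the boundary:
  n = 64: C(64, 5) = 7624512; 7624512 < 10077696? YES
  n = 65: C(65, 5) = 8259888; 8259888 < 10077696? YES
  n = 66: C(66, 5) = 8936928; 8936928 < 10077696? YES
  n = 67: C(67, 5) = 9657648; 9657648 < 10077696? YES
  n = 68: C(68, 5) = 10424128; 10424128 < 10077696? NO
  n = 69: C(69, 5) = 11238513; 11238513 < 10077696? NO
The largest n with C(n, 5) < 10077696 is n = 67 (where E[X] = 67067/69984 ≈ 0.958319). Hence R_6(5) > 67, i.e. R_6(5) ≥ 68.

Largest n = 67; hence R_6(5) > 67.


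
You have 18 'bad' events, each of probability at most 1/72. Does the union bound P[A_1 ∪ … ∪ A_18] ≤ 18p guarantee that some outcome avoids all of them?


Union bound: P[∪_{i=1}^{18} A_i] ≤ Σ_i P[A_i] ≤ 18·p = 18·(1/72) = 1/4.
Numerically: 1/4 ≈ 0.25000.
Is 1/4 < 1? YES.
Since P[∪ A_i] ≤ 1/4 < 1, the complement has P[∩ A_i^c] ≥ 1 − 1/4 = 3/4 > 0, so some outcome avoids every A_i.

18·p = 1/4 ≈ 0.25000; existence CERTIFIED by the union bound.


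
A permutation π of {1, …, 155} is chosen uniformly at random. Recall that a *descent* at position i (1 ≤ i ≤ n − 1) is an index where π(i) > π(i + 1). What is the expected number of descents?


Write X = Σ X_I over i = 1, …, 154, with X_I the indicator of one descent.
There are 154 indicators.
For each fixed i, the pair (π(i), π(i+1)) is a uniformly random ordered pair of distinct values from {1, …, 155}; by symmetry P[π(i) > π(i+1)] = 1/2.
By linearity: E[X] = 154 · (1/2) = (155 − 1) · (1/2) = 77 ≈ 77.000.

E[X] = 77 = 77.000.


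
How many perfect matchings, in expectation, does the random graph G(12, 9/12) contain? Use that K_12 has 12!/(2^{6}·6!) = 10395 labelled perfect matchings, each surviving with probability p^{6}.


K_12 has 12!/(2^{6}·6!) = 10395 labelled perfect matchings.
For each such perfect matching H, let X_H = 1 if all 6 edges of H are present in G. Then P[X_H = 1] = p^{6} = (3/4)^{6} = 729/4096.
Summing the indicators: E[X] = Σ_H E[X_H] = 10395 · p^{6} = 10395 · 729/4096 = 7577955/4096.
Numerically: E[X] ≈ 1.85e+03.

E[X] = 10395 · (3/4)^{6} = 7577955/4096 ≈ 1.85e+03.


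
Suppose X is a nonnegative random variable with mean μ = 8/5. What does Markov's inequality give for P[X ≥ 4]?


μ = E[X] = 8/5, a = 4.
Markov: P[X ≥ 4] ≤ μ/a = (8/5)/4 = 2/5.
Numerically: ≈ 0.4000.
(Since a = 4 > μ = 1.6000, the bound 2/5 is < 1 and informative.)

P[X ≥ 4] ≤ 2/5 ≈ 0.4000.


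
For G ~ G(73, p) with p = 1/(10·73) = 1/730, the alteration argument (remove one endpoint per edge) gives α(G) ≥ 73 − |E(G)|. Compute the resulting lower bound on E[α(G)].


E[|E(G)|] = C(73, 2)·p = 2628 · (1/730) = 18/5.
E[α(G)] ≥ n − E[|E(G)|] = 73 − 18/5 = 347/5.
Numerically: ≈ 69.400000.
(This is only a lower bound; the true E[α(G)] may be larger.)

E[α(G)] ≥ 347/5 ≈ 69.400000.


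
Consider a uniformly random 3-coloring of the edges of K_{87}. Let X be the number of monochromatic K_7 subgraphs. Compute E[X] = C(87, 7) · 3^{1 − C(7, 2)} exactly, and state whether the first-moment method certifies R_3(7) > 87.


E[X] = C(87, 7) · 3^{1 − 21} = 5843355957 · 3^{−20} = 5843355957/3486784401.
As a reduced fraction: E[X] = 72140197/43046721 ≈ 1.6759.
Is E[X] < 1? NO.
Since E[X] ≥ 1, the first-moment bound is inconclusive at n = 87; it does NOT by itself certify R_3(7) > 87.

E[X] = 72140197/43046721 ≈ 1.6759; E[X] ≥ 1; first-moment method inconclusive here.
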